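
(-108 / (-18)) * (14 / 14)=6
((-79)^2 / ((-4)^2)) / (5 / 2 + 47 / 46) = 143543 / 1296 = 110.76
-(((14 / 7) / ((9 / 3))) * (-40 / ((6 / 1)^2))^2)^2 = -40000 / 59049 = -0.68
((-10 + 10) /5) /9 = 0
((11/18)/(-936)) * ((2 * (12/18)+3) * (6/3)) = -11/1944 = -0.01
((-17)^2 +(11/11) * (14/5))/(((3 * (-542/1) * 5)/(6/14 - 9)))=2918/9485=0.31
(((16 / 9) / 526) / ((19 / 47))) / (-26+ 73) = 0.00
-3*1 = -3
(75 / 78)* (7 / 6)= 175 / 156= 1.12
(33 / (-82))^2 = 1089 / 6724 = 0.16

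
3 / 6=1 / 2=0.50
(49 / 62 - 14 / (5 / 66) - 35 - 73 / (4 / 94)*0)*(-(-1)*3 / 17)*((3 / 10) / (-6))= 203679 / 105400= 1.93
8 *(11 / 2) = 44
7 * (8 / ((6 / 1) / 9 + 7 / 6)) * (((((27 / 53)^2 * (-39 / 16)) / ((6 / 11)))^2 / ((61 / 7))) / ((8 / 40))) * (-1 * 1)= -23.57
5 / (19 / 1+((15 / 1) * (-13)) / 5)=-1 / 4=-0.25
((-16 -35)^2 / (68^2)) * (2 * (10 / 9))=5 / 4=1.25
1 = 1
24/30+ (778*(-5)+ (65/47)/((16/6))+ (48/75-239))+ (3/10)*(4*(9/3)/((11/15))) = -426228479/103400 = -4122.13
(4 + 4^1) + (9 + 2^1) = 19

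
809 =809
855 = 855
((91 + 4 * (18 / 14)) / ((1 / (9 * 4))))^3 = 14221738700352 / 343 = 41462795044.76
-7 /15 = -0.47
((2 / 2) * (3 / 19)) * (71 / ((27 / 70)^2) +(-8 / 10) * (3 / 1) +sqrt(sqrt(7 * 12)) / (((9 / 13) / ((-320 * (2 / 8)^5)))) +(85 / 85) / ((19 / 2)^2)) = -65 * sqrt(2) * 21^(1 / 4) / 912 +624816052 / 8333685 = 74.76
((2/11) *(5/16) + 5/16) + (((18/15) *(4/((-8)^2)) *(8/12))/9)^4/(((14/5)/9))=0.37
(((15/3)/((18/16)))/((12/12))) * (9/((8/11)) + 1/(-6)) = 1465/27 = 54.26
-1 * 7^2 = -49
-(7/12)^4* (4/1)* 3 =-2401/1728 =-1.39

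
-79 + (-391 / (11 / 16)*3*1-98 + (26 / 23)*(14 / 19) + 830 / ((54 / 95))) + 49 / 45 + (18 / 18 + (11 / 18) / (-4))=-2181636643 / 5191560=-420.23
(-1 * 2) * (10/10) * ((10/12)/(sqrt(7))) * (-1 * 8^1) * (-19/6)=-15.96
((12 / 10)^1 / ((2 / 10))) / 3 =2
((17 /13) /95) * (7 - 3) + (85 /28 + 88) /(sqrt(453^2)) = 4010527 /15664740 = 0.26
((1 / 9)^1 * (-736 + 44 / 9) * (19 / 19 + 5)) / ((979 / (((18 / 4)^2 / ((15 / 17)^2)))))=-190162 / 14685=-12.95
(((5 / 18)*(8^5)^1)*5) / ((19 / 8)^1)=3276800 / 171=19162.57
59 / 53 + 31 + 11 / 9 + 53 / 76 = 1233757 / 36252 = 34.03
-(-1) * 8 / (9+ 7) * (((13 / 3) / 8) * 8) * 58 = 377 / 3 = 125.67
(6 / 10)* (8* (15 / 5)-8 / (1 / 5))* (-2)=96 / 5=19.20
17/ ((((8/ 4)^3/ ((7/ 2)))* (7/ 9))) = 9.56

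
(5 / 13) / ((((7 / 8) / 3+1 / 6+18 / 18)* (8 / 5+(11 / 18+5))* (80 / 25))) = 0.01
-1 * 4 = -4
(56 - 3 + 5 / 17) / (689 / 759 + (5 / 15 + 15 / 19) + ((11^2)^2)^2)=0.00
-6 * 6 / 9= -4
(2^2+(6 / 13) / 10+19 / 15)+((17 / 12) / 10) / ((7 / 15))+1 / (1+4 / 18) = 6.43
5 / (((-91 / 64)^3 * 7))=-1310720 / 5274997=-0.25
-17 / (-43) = 17 / 43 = 0.40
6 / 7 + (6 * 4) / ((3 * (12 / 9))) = 48 / 7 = 6.86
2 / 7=0.29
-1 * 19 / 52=-19 / 52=-0.37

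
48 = 48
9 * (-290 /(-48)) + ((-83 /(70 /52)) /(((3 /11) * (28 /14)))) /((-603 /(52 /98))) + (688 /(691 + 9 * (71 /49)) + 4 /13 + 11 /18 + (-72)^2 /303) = 73.48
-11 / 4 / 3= -11 / 12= -0.92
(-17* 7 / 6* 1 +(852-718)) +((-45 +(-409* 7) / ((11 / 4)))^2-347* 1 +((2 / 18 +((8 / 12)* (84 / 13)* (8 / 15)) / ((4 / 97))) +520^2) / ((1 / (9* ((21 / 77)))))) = 86980926191 / 47190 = 1843206.74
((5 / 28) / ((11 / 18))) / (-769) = -45 / 118426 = -0.00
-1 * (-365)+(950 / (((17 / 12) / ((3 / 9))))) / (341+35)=292110 / 799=365.59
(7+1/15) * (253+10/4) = 27083/15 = 1805.53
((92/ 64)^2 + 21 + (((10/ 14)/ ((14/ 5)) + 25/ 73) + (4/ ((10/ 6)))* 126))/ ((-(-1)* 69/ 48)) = 1492903469/ 6581680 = 226.83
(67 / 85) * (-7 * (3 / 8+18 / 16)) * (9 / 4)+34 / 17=-11303 / 680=-16.62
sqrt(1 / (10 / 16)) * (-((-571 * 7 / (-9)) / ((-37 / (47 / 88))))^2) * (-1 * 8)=35291003881 * sqrt(10) / 268351380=415.87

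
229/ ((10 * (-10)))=-229/ 100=-2.29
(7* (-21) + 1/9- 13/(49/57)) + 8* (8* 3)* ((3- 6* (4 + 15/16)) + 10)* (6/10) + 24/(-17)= -77917187/37485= -2078.62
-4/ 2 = -2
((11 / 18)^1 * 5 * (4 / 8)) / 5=11 / 36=0.31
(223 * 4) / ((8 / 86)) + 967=10556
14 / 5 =2.80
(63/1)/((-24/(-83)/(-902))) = -786093/4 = -196523.25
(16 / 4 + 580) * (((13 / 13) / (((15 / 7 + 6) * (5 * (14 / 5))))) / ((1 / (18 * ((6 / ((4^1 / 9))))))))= 23652 / 19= 1244.84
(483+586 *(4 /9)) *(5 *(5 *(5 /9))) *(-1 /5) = -167275 /81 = -2065.12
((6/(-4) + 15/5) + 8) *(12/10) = 57/5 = 11.40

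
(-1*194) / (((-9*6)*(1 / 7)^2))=4753 / 27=176.04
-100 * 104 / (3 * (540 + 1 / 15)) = -6.42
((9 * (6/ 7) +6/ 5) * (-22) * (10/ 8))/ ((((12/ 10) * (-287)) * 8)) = 0.09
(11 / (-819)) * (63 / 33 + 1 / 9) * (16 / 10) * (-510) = 54400 / 2457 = 22.14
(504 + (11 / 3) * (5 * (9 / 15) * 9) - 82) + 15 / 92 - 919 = -397.84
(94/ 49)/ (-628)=-47/ 15386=-0.00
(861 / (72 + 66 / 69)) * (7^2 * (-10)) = -5782.76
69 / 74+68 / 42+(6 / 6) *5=11735 / 1554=7.55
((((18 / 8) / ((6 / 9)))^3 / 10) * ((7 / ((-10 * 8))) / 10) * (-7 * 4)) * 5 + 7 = 2398067 / 204800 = 11.71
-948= -948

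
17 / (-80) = -17 / 80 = -0.21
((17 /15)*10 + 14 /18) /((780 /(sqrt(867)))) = 1853*sqrt(3) /7020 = 0.46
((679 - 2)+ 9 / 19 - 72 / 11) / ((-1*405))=-140224 / 84645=-1.66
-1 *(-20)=20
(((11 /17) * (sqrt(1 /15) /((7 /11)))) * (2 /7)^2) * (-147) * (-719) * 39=13571844 * sqrt(15) /595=88342.06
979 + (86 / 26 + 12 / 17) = 217246 / 221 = 983.01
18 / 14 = 9 / 7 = 1.29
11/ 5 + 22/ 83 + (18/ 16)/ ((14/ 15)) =170601/ 46480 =3.67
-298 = -298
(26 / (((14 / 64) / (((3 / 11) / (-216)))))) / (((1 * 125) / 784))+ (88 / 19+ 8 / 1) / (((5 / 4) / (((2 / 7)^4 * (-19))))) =-65982848 / 29712375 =-2.22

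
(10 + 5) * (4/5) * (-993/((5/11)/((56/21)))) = -349536/5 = -69907.20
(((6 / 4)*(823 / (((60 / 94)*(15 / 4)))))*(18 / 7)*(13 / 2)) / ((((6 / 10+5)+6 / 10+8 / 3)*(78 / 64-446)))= -144821664 / 66254615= -2.19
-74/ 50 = -37/ 25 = -1.48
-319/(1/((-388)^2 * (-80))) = 3841882880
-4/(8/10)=-5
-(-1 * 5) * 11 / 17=55 / 17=3.24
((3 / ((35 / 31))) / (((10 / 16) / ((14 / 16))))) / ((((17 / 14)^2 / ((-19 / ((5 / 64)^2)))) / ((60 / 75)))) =-5674303488 / 903125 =-6282.97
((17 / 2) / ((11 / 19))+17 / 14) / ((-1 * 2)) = -612 / 77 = -7.95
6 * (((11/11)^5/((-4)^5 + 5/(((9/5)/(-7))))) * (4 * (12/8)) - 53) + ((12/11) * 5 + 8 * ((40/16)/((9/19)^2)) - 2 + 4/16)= -7537141115/33469524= -225.19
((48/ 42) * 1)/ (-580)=-2/ 1015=-0.00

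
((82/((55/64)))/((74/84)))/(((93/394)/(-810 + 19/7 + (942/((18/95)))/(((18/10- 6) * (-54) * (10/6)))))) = -1862071838464/5109885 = -364405.82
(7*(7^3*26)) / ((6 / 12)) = 124852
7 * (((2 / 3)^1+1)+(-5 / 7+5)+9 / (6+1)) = 152 / 3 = 50.67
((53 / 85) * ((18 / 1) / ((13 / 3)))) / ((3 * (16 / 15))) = 1431 / 1768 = 0.81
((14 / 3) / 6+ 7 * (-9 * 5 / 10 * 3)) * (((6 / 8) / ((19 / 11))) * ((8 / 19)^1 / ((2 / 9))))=-55671 / 722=-77.11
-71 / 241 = -0.29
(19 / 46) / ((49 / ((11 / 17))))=209 / 38318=0.01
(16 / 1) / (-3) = -16 / 3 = -5.33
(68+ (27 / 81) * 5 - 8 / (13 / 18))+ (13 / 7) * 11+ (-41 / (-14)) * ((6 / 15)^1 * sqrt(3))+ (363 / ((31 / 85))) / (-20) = 31.28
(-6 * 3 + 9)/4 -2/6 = -31/12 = -2.58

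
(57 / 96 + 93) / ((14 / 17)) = 50915 / 448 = 113.65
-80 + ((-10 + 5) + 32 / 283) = -24023 / 283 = -84.89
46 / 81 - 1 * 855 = -854.43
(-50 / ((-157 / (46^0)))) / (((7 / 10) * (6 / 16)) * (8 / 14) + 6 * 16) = 0.00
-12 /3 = -4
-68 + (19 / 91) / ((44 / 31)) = -271683 / 4004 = -67.85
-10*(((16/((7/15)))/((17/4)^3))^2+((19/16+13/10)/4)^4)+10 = 8073215243649083919/1240193702035456000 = 6.51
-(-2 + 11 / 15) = 19 / 15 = 1.27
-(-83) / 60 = 83 / 60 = 1.38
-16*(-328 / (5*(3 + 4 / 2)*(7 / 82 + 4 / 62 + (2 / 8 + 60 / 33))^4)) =51331828489685537947648 / 5918737148719572270025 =8.67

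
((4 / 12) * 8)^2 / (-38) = -32 / 171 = -0.19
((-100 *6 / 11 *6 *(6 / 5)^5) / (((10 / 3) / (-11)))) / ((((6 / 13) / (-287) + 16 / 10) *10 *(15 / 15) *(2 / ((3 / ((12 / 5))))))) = 195832728 / 1863625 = 105.08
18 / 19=0.95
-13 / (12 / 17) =-18.42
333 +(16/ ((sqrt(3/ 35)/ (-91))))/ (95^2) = 333 - 1456* sqrt(105)/ 27075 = 332.45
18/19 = 0.95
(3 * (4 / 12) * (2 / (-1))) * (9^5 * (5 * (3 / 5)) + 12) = -354318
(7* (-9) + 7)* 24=-1344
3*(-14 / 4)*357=-7497 / 2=-3748.50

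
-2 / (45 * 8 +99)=-2 / 459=-0.00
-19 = -19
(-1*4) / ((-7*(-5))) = -4 / 35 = -0.11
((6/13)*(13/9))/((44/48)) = 8/11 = 0.73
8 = 8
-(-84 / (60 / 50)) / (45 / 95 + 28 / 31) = 50.84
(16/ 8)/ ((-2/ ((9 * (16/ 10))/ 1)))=-72/ 5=-14.40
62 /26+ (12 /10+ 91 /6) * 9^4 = 13959931 /130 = 107384.08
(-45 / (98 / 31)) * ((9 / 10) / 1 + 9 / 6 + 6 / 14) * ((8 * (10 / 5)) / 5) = -220968 / 1715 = -128.84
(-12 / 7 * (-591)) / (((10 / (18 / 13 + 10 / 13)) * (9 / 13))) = 1576 / 5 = 315.20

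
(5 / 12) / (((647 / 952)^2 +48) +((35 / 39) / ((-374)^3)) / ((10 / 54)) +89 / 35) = 1666188924400 / 203960490538449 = 0.01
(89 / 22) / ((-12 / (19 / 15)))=-1691 / 3960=-0.43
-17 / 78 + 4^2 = 1231 / 78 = 15.78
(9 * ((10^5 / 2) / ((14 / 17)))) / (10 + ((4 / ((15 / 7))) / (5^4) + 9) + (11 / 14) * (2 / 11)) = 28540.32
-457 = -457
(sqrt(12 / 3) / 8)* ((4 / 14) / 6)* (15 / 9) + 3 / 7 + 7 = 7.45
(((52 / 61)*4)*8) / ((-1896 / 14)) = -2912 / 14457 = -0.20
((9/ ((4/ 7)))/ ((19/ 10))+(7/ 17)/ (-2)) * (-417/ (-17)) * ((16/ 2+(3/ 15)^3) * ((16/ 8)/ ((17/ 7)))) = 15258261018/ 11668375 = 1307.66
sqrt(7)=2.65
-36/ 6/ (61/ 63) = -378/ 61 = -6.20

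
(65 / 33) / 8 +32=8513 / 264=32.25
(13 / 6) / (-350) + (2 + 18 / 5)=11747 / 2100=5.59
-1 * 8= -8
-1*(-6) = 6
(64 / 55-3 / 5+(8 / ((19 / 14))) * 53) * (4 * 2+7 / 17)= 4251897 / 1615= 2632.75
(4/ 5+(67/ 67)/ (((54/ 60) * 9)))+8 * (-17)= -54706/ 405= -135.08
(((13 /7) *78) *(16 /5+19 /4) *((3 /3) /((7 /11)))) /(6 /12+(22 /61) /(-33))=162273969 /43855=3700.24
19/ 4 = 4.75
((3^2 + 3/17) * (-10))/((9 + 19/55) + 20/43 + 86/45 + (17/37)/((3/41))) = -1228570200/241001639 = -5.10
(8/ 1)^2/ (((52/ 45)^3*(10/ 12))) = 109350/ 2197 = 49.77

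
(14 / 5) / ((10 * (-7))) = -1 / 25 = -0.04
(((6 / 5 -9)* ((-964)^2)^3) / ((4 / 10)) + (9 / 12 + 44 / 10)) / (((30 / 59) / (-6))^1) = 18466254730389902985283 / 100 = 184662547303899029852.83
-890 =-890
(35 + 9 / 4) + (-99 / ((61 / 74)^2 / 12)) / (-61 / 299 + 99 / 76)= -577481517263 / 371579060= -1554.13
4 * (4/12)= 4/3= 1.33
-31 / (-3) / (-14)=-31 / 42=-0.74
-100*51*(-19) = 96900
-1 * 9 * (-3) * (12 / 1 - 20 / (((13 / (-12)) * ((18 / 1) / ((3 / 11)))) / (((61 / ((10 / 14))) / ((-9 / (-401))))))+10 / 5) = 4163502 / 143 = 29115.40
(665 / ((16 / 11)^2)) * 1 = 80465 / 256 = 314.32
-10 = -10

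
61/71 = 0.86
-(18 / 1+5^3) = -143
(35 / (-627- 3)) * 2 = -1 / 9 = -0.11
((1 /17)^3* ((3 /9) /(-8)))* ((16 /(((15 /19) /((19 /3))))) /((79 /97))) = -70034 /52397145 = -0.00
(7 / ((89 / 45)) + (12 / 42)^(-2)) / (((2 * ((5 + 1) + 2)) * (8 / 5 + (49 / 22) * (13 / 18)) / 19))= 52865505 / 9046672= 5.84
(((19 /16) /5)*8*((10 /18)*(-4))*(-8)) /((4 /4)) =304 /9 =33.78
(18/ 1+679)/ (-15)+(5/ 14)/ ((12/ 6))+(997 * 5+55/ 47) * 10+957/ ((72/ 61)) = 666240867/ 13160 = 50626.21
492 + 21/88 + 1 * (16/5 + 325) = 360993/440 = 820.44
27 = 27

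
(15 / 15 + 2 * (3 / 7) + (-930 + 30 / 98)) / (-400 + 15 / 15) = 45464 / 19551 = 2.33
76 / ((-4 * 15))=-19 / 15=-1.27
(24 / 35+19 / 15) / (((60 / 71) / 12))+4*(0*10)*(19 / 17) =27.72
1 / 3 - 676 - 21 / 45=-10142 / 15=-676.13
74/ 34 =37/ 17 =2.18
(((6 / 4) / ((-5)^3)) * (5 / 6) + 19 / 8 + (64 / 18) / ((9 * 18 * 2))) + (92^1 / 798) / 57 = 876140959 / 368436600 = 2.38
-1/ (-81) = 1/ 81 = 0.01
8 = 8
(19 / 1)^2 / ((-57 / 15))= -95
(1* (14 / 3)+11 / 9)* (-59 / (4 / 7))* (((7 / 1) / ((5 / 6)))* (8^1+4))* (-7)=2145122 / 5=429024.40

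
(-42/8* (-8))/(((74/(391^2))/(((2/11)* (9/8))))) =28894509/1628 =17748.47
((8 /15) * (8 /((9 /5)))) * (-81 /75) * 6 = -384 /25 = -15.36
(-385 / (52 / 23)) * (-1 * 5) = 44275 / 52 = 851.44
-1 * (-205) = 205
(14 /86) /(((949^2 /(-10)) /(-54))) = 0.00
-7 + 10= 3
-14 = -14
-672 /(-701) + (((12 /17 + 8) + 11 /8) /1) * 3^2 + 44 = 12935815 /95336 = 135.69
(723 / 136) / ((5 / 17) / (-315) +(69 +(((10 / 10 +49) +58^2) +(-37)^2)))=45549 / 41571928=0.00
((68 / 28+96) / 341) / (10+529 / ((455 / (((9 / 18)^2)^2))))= 716560 / 25005189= 0.03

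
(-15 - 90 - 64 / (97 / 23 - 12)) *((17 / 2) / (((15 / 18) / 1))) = -883473 / 895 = -987.12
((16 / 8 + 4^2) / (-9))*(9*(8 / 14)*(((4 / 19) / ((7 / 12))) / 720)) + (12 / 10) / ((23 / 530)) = 2960028 / 107065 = 27.65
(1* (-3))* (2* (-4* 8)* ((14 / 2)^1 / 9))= 448 / 3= 149.33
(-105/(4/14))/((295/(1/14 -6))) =1743/236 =7.39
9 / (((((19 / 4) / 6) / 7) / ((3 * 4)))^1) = 18144 / 19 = 954.95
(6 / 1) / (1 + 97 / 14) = 28 / 37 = 0.76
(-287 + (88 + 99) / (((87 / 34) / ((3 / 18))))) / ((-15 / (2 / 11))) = 143456 / 43065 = 3.33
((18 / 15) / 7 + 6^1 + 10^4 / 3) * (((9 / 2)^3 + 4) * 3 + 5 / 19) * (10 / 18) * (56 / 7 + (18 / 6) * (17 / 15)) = 1903010527 / 315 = 6041303.26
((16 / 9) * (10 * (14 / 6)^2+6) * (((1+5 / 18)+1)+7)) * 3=726784 / 243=2990.88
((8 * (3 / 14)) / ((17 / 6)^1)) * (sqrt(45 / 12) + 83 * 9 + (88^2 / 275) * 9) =36 * sqrt(15) / 119 + 257256 / 425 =606.48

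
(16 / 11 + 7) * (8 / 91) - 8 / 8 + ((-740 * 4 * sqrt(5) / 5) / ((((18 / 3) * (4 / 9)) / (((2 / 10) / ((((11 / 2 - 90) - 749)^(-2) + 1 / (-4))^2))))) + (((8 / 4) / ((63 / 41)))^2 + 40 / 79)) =87151907 / 44837793 - 9143113303996064 * sqrt(5) / 12870225250215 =-1586.58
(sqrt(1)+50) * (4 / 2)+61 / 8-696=-4691 / 8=-586.38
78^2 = 6084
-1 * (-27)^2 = -729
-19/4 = -4.75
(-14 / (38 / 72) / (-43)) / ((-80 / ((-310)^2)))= -605430 / 817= -741.04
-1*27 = -27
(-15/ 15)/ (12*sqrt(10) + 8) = 1/ 172 - 3*sqrt(10)/ 344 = -0.02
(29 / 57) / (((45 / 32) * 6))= 464 / 7695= 0.06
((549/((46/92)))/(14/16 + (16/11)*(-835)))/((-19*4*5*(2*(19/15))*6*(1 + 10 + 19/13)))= 8723/694005894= 0.00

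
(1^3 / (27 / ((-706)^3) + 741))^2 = 123830665318305856 / 67993065529559938537641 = 0.00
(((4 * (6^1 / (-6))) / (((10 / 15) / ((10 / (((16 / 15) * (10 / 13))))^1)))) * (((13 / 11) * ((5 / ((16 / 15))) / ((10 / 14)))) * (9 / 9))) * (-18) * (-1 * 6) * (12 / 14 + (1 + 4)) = -126281025 / 352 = -358752.91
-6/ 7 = -0.86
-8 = -8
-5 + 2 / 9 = -43 / 9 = -4.78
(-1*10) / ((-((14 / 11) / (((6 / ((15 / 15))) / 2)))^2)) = 5445 / 98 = 55.56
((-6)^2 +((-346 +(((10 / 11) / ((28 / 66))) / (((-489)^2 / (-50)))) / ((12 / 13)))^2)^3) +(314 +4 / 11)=26566078838261513688187674274331734437853853703158942435 / 15483431201142926988857790895508560910016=1715774655704254.27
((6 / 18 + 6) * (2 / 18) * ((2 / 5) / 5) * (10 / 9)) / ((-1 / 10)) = -152 / 243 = -0.63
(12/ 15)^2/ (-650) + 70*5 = 2843742/ 8125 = 350.00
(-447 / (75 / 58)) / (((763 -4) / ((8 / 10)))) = -34568 / 94875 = -0.36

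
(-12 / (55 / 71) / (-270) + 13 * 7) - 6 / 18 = 224542 / 2475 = 90.72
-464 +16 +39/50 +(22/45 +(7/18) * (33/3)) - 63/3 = -34759/75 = -463.45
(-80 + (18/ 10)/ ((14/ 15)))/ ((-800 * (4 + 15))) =1093/ 212800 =0.01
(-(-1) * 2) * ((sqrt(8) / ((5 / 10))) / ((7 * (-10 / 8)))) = -32 * sqrt(2) / 35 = -1.29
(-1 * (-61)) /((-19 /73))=-4453 /19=-234.37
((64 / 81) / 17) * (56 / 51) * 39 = 46592 / 23409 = 1.99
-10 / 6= -5 / 3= -1.67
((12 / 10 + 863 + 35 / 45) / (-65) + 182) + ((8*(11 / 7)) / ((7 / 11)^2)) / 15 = 171321478 / 1003275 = 170.76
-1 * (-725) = 725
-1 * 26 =-26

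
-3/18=-1/6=-0.17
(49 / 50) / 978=49 / 48900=0.00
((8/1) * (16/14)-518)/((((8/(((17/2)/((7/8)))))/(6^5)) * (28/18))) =-1059452784/343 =-3088783.63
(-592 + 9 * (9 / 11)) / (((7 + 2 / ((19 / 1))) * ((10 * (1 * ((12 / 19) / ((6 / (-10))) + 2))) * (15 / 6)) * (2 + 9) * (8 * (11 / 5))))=-2321591 / 129373200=-0.02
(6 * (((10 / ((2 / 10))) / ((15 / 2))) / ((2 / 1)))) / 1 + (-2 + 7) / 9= 185 / 9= 20.56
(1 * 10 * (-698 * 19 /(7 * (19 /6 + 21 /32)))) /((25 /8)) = -20370432 /12845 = -1585.86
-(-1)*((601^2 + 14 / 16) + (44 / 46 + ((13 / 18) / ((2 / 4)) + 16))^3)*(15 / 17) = 7668307309405 / 23652648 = 324205.02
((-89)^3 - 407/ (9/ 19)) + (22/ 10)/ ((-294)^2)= -305044841069/ 432180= -705828.22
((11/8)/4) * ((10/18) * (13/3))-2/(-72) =739/864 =0.86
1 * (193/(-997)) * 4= -772/997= -0.77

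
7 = 7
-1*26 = -26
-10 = -10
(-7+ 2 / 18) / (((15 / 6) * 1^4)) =-124 / 45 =-2.76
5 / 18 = 0.28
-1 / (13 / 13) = -1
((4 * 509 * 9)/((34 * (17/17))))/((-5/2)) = -18324/85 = -215.58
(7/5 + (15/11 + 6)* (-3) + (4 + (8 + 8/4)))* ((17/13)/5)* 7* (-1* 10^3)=1751680/143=12249.51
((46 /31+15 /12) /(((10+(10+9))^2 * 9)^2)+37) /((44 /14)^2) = 4293141922181 /1146100765392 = 3.75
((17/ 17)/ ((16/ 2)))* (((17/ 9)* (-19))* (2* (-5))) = 1615/ 36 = 44.86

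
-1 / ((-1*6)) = 1 / 6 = 0.17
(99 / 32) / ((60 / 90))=297 / 64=4.64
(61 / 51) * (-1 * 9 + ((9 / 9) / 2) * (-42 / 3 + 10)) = -671 / 51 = -13.16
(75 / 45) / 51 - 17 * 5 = -13000 / 153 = -84.97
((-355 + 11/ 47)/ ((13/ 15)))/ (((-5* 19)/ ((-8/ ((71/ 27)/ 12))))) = -129657024/ 824239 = -157.31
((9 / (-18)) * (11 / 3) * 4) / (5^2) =-22 / 75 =-0.29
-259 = -259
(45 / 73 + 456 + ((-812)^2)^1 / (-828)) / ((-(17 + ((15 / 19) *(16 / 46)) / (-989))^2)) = 41687619127029311 / 35465369017268097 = 1.18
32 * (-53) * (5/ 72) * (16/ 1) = -16960/ 9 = -1884.44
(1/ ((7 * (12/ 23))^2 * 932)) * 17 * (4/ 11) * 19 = 170867/ 18084528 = 0.01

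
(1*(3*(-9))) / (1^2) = -27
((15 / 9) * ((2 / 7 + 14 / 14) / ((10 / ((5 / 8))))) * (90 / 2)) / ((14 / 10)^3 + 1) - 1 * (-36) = 219039 / 5824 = 37.61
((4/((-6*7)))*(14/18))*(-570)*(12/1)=1520/3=506.67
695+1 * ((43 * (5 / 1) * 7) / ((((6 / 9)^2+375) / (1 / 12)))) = 9398135 / 13516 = 695.33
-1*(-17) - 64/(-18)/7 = 1103/63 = 17.51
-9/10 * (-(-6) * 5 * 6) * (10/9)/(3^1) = -60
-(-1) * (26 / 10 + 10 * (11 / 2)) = 288 / 5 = 57.60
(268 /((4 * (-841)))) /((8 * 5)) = -67 /33640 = -0.00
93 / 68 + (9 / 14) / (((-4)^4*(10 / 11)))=834963 / 609280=1.37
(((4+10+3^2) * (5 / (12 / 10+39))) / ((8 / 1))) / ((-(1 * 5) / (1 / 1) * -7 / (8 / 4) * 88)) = 115 / 495264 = 0.00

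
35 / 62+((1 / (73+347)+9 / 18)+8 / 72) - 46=-1750747 / 39060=-44.82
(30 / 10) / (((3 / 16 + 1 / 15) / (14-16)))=-1440 / 61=-23.61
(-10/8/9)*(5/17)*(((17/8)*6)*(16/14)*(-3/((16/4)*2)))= 25/112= 0.22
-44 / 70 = -22 / 35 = -0.63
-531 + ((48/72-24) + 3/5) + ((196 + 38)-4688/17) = -595.50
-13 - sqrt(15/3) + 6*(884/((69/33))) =58045/23 - sqrt(5) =2521.46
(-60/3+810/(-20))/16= -121/32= -3.78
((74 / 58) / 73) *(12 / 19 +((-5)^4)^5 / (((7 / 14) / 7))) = 938606262207031694 / 40223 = 23335063575741.04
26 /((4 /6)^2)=117 /2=58.50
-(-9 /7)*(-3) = -27 /7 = -3.86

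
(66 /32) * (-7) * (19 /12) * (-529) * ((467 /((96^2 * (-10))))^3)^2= 8027887569311662161263 /39213424469105111281434624000000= 0.00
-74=-74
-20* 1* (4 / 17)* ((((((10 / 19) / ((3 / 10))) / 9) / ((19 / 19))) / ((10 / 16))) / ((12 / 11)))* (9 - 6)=-35200 / 8721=-4.04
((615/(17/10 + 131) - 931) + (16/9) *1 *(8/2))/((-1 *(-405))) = -2195731/967383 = -2.27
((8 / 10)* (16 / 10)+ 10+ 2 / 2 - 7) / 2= 66 / 25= 2.64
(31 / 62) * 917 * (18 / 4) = 8253 / 4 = 2063.25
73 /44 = 1.66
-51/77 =-0.66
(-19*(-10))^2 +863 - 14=36949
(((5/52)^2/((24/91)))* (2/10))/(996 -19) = 35/4877184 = 0.00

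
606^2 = 367236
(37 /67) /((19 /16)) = 592 /1273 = 0.47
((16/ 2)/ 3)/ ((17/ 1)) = 8/ 51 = 0.16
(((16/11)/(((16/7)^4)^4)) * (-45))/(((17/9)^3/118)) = -64322170952809887495/31153668436733915561984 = -0.00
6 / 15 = 0.40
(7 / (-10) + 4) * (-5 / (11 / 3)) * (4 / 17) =-18 / 17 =-1.06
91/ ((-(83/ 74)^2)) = -498316/ 6889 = -72.34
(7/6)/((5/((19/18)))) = 0.25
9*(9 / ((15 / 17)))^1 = 91.80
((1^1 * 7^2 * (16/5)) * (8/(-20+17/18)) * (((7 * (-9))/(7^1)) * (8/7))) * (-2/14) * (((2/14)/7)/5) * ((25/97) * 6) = -995328/1630279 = -0.61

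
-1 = -1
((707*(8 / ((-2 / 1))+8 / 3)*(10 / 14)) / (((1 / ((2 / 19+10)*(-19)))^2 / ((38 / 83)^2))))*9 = -46825895.33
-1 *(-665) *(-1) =-665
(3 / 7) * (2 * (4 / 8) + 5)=18 / 7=2.57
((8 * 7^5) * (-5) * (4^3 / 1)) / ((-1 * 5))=8605184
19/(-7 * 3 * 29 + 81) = -19/528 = -0.04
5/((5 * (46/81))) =1.76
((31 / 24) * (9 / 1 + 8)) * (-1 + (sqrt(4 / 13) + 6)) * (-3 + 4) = 527 * sqrt(13) / 156 + 2635 / 24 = 121.97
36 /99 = 0.36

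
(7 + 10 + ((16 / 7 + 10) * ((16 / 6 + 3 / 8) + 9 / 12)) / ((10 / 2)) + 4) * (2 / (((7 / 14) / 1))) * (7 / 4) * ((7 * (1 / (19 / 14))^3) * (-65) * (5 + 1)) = -1589740516 / 6859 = -231774.39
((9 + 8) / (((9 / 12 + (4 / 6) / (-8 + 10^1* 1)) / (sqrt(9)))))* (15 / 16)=44.13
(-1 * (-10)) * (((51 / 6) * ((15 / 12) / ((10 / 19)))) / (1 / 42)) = 33915 / 4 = 8478.75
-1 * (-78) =78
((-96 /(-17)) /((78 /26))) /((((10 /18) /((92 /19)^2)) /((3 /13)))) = 7312896 /398905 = 18.33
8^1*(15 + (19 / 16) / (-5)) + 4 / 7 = 118.67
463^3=99252847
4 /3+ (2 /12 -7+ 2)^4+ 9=720673 /1296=556.07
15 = 15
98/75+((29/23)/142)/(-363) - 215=-6333646747/29638950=-213.69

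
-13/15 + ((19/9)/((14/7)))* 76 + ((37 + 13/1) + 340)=21121/45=469.36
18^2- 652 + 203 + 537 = 412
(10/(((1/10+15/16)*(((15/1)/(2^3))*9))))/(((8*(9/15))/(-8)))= -6400/6723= -0.95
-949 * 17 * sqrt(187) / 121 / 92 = -16133 * sqrt(187) / 11132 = -19.82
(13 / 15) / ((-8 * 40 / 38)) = -0.10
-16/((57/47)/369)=-92496/19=-4868.21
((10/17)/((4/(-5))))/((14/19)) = -475/476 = -1.00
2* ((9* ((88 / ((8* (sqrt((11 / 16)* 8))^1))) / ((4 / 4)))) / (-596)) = -0.14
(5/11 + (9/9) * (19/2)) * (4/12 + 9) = 1022/11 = 92.91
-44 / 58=-22 / 29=-0.76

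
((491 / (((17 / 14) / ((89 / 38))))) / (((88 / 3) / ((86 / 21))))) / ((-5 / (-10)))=1879057 / 7106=264.43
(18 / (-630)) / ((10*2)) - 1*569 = -398301 / 700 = -569.00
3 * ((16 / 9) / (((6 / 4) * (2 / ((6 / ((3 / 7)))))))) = 224 / 9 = 24.89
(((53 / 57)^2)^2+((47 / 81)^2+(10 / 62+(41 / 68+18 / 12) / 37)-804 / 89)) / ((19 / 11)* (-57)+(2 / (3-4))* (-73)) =-504775195981128457 / 3104191230602096772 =-0.16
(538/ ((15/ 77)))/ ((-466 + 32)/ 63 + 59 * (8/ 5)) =5649/ 179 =31.56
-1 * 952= -952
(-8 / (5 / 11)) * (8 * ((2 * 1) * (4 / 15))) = -5632 / 75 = -75.09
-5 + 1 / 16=-79 / 16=-4.94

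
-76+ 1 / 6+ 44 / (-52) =-5981 / 78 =-76.68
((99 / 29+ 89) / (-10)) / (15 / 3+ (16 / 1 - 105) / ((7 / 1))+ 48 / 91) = 1.29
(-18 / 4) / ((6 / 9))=-27 / 4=-6.75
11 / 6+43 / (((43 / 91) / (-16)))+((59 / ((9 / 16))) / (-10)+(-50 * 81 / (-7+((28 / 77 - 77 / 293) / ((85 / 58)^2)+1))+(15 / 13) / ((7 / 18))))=-709684699541 / 908262810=-781.36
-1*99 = -99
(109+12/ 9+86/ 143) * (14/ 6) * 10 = 3331370/ 1287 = 2588.48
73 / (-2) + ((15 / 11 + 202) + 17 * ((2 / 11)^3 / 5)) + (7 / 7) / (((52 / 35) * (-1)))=57518977 / 346060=166.21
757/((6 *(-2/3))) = -189.25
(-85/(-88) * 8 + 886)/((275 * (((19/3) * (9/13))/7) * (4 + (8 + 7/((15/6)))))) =298207/850630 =0.35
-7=-7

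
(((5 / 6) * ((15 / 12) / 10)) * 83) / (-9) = -415 / 432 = -0.96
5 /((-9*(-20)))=0.03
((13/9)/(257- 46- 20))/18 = 13/30942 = 0.00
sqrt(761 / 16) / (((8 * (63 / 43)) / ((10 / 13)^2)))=1075 * sqrt(761) / 85176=0.35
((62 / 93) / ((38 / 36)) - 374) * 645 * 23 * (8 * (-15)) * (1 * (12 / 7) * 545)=82591951752000 / 133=620992118436.09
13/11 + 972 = 10705/11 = 973.18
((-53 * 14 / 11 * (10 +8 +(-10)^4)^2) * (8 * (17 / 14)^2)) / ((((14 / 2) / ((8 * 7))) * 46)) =-24595505323328 / 1771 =-13887919437.23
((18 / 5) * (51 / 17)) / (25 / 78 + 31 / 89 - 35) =-374868 / 1191635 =-0.31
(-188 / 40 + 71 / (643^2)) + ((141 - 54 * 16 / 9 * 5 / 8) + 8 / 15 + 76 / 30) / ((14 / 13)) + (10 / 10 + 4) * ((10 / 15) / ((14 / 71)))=559811011 / 6201735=90.27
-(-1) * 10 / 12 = 5 / 6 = 0.83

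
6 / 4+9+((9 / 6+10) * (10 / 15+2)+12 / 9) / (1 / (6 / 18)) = 127 / 6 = 21.17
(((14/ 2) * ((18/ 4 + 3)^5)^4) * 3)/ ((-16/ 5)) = -34915195665836334228515625/ 16777216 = -2081107834925433053.29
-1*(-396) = 396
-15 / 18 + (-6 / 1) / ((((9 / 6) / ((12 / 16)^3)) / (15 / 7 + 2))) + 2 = -1957 / 336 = -5.82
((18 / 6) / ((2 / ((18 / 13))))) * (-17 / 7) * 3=-1377 / 91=-15.13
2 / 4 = 1 / 2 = 0.50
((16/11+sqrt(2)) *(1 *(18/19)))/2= 9 *sqrt(2)/19+144/209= 1.36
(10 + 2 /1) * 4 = 48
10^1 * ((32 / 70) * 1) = 32 / 7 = 4.57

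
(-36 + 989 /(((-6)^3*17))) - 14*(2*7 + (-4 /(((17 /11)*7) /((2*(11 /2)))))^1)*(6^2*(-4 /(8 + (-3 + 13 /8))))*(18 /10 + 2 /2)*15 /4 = 362908783 /11448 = 31700.63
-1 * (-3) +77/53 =4.45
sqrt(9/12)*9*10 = 45*sqrt(3) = 77.94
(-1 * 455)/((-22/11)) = 455/2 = 227.50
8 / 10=4 / 5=0.80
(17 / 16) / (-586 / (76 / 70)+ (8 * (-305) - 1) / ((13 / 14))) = -4199 / 12521936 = -0.00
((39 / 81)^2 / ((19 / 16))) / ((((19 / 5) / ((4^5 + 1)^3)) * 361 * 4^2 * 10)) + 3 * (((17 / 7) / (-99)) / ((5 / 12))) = 70054967970401 / 73153086930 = 957.65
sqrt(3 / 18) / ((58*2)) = sqrt(6) / 696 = 0.00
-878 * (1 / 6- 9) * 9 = 69801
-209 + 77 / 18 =-3685 / 18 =-204.72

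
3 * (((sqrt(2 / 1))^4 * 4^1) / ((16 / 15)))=45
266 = 266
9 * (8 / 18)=4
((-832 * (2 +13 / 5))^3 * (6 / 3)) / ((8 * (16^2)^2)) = -26730899 / 125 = -213847.19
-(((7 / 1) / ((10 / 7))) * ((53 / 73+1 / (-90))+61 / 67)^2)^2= -629151802583673093616231921 / 3754574178583314321000000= -167.57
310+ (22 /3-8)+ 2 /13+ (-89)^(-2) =95606509 /308919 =309.49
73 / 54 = 1.35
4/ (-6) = -2/ 3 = -0.67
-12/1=-12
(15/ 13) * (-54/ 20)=-3.12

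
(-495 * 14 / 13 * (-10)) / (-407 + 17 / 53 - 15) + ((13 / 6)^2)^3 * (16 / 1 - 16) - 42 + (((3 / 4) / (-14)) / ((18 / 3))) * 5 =-1779503533 / 32540144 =-54.69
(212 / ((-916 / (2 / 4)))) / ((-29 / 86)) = 0.34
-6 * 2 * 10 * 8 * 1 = -960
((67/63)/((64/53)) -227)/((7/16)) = -911713/1764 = -516.84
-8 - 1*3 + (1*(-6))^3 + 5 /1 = -222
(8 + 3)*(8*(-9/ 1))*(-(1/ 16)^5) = 99/ 131072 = 0.00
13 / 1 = 13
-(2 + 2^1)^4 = -256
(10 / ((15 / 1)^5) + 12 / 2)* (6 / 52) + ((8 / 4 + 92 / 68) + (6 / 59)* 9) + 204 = 137934698503 / 660099375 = 208.96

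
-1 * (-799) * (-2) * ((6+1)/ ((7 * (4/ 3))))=-2397/ 2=-1198.50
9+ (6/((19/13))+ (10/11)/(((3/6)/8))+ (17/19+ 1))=325/11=29.55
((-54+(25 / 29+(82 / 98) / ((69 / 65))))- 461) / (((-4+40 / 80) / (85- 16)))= 100666850 / 9947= 10120.32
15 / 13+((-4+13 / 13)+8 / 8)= -11 / 13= -0.85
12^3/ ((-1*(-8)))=216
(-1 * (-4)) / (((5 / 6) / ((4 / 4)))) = 24 / 5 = 4.80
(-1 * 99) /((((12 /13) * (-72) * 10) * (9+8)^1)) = 143 /16320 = 0.01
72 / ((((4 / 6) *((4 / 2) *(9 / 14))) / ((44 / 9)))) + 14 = 1274 / 3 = 424.67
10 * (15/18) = 25/3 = 8.33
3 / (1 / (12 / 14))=18 / 7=2.57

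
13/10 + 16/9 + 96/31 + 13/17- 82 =-3560131/47430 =-75.06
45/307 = 0.15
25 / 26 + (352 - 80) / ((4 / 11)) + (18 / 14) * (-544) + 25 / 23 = 211895 / 4186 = 50.62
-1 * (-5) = 5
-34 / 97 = -0.35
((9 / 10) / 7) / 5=9 / 350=0.03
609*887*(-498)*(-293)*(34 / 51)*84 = 4413934686672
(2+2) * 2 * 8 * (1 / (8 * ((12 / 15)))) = 10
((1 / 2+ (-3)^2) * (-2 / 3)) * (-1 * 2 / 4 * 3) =19 / 2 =9.50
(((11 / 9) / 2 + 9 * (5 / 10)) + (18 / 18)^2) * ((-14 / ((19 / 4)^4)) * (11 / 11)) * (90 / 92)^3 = -249480000 / 1585615607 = -0.16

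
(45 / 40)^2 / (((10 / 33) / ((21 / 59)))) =56133 / 37760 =1.49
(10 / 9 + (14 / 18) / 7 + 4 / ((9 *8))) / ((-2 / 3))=-23 / 12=-1.92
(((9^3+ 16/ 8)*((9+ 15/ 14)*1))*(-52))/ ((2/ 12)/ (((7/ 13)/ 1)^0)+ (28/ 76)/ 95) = -29022732180/ 12929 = -2244777.80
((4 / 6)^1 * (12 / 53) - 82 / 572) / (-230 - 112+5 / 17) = -1955 / 88052822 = -0.00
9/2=4.50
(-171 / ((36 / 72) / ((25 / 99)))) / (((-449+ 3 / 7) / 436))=144970 / 1727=83.94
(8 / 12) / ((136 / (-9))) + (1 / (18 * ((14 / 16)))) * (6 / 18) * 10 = 2153 / 12852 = 0.17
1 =1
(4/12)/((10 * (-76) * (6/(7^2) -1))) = 49/98040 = 0.00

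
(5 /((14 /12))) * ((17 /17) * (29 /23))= 870 /161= 5.40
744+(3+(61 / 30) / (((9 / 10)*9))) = 181582 / 243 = 747.25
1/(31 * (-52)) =-1/1612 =-0.00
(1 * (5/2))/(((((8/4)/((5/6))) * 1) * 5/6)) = 5/4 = 1.25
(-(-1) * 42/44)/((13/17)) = 357/286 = 1.25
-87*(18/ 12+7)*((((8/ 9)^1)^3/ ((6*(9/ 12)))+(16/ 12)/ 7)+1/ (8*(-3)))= -55225367/ 244944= -225.46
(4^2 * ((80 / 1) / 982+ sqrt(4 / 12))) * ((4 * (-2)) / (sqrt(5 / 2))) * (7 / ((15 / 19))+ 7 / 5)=-19712 * sqrt(30) / 225 - 157696 * sqrt(10) / 7365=-547.56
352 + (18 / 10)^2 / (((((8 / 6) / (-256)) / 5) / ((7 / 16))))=-5044 / 5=-1008.80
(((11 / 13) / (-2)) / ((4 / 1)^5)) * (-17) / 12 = 187 / 319488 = 0.00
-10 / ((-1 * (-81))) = -10 / 81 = -0.12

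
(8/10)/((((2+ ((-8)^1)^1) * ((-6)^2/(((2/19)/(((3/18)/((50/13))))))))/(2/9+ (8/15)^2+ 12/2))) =-1952/33345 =-0.06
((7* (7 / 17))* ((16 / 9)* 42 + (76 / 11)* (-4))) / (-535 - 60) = -10864 / 47685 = -0.23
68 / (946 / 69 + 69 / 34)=159528 / 36925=4.32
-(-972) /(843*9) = 36 /281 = 0.13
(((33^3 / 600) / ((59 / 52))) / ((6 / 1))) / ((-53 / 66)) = -1712997 / 156350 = -10.96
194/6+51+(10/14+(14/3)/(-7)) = 1751/21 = 83.38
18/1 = 18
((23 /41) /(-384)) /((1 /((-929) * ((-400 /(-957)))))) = 534175 /941688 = 0.57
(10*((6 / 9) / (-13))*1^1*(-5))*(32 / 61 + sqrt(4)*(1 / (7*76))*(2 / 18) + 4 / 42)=4528850 / 2847663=1.59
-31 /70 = -0.44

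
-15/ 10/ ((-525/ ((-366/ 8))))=-183/ 1400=-0.13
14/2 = 7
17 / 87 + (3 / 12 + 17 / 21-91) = -72873 / 812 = -89.75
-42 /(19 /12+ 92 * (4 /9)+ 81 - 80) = -1512 /1565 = -0.97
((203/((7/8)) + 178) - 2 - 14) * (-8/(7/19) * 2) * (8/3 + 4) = -2395520/21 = -114072.38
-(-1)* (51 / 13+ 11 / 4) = 347 / 52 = 6.67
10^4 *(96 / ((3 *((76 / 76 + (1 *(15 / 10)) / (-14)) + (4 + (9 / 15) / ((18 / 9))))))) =44800000 / 727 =61623.11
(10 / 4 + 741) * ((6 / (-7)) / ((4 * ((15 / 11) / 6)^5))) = -5747588088 / 21875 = -262746.88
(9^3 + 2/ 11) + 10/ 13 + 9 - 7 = 104669/ 143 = 731.95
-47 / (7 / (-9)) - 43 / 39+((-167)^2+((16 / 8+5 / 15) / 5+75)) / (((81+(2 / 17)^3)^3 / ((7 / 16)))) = 81693552004255253120143 / 1376493530368640633040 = 59.35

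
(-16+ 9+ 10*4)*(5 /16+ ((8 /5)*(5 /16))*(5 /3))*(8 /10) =121 /4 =30.25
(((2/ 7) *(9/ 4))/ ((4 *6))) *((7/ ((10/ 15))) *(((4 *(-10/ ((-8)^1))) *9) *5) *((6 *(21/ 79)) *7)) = 893025/ 1264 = 706.51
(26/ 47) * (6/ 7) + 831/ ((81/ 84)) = 862.25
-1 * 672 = -672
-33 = -33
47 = 47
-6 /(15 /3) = -6 /5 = -1.20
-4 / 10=-2 / 5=-0.40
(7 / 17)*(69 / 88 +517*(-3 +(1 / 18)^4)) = -12530591017 / 19630512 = -638.32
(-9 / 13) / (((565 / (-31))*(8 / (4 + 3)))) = 1953 / 58760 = 0.03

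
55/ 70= 11/ 14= 0.79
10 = 10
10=10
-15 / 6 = -5 / 2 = -2.50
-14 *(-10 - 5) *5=1050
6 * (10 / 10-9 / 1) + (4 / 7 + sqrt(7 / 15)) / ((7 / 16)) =-2288 / 49 + 16 * sqrt(105) / 105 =-45.13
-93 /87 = -1.07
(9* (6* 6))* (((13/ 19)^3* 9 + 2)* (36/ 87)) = 130213008/ 198911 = 654.63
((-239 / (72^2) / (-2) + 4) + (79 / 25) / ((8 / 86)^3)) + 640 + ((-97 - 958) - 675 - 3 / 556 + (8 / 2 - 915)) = 69487873979 / 36028800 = 1928.68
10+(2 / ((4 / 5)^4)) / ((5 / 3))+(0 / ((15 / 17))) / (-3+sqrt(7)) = 12.93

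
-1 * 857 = -857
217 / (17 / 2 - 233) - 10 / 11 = -9264 / 4939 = -1.88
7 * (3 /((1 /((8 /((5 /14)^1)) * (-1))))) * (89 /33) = -69776 /55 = -1268.65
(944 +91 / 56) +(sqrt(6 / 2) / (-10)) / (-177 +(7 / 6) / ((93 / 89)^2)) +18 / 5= 25947 *sqrt(3) / 45648955 +37969 / 40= 949.23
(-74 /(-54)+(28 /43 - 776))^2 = 807462190921 /1347921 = 599042.67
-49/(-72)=49/72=0.68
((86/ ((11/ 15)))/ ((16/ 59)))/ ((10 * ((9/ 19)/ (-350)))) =-8435525/ 264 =-31952.75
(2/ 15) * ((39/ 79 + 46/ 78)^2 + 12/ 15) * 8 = 1498903424/ 711942075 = 2.11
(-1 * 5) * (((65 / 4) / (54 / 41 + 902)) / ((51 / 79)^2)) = -83161325 / 385322544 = -0.22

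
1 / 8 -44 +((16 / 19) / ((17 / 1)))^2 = -43.87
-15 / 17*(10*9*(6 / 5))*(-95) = 153900 / 17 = 9052.94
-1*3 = -3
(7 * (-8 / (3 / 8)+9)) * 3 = -259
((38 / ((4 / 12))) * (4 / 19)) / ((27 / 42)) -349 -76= -1163 / 3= -387.67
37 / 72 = 0.51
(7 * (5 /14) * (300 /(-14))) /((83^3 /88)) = -33000 /4002509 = -0.01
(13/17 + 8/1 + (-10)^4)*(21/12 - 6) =-170149/4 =-42537.25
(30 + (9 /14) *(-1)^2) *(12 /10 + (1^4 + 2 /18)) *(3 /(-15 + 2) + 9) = 21736 /35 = 621.03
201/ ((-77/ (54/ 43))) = -10854/ 3311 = -3.28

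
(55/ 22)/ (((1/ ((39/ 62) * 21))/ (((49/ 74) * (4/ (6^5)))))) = 22295/ 1982016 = 0.01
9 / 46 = 0.20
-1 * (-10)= 10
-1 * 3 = -3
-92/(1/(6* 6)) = -3312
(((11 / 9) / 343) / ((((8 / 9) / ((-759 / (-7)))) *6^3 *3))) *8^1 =2783 / 518616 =0.01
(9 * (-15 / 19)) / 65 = -27 / 247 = -0.11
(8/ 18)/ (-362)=-2/ 1629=-0.00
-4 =-4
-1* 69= -69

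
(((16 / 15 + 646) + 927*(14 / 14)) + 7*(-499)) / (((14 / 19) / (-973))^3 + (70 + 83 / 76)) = -302983027539008 / 11224830437025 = -26.99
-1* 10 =-10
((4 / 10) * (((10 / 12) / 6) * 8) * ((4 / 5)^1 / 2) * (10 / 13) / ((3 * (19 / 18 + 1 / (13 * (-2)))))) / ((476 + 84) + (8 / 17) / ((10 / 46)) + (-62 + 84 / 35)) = 40 / 448539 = 0.00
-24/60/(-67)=2/335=0.01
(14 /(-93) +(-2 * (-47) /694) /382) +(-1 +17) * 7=1378831079 /12327522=111.85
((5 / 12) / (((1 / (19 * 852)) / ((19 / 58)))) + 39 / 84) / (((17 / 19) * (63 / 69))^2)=342702846043 / 103488588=3311.50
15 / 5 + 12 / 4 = 6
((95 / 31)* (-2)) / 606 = -95 / 9393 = -0.01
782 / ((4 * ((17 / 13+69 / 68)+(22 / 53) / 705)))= 6457494030 / 76729793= 84.16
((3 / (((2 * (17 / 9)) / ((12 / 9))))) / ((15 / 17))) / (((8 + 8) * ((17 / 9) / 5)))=27 / 136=0.20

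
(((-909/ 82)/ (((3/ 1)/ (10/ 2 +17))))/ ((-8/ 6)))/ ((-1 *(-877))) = 9999/ 143828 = 0.07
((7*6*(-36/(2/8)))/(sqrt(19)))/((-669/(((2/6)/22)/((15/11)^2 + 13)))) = 1848*sqrt(19)/3809063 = 0.00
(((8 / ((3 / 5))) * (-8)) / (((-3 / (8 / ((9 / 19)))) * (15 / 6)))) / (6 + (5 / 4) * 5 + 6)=77824 / 5913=13.16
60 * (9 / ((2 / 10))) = 2700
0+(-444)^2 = 197136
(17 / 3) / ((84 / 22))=187 / 126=1.48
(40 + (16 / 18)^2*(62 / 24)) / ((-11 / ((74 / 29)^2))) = -55942816 / 2247993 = -24.89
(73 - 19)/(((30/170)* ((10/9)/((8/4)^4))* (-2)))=-11016/5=-2203.20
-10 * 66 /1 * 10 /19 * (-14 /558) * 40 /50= 6.97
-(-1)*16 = 16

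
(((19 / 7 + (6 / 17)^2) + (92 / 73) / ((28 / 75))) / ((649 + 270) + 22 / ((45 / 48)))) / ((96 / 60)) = 17208075 / 4175476046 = 0.00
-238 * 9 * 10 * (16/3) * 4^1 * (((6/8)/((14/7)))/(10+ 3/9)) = -514080/31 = -16583.23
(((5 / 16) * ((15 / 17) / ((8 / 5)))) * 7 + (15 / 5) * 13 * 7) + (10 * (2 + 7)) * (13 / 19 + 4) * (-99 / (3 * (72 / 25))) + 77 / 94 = -8852231267 / 1943168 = -4555.57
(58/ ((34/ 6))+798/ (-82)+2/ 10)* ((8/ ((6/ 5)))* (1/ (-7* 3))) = -9808/ 43911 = -0.22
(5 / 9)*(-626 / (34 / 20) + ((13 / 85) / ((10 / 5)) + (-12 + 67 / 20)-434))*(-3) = 1351.35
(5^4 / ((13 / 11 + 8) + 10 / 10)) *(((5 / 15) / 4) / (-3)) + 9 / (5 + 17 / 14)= -30031 / 116928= -0.26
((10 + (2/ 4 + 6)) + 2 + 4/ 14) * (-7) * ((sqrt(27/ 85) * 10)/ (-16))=789 * sqrt(255)/ 272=46.32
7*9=63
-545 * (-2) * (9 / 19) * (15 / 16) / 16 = 73575 / 2432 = 30.25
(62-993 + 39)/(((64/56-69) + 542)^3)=-305956/36561310759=-0.00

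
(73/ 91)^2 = 5329/ 8281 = 0.64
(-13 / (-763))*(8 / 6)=0.02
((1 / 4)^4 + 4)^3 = 1076890625 / 16777216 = 64.19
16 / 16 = 1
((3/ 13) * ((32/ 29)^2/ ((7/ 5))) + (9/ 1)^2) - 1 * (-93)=13331754/ 76531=174.20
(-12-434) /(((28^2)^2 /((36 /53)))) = -0.00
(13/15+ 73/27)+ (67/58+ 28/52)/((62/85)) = 37186111/6310980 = 5.89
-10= -10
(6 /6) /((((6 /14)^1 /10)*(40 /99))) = 231 /4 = 57.75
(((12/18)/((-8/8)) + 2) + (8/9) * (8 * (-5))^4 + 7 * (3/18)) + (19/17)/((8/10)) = 1392642385/612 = 2275559.45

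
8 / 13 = 0.62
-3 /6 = -1 /2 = -0.50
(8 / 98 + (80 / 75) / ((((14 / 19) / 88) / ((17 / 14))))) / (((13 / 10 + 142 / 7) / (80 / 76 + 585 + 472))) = 1524557912 / 200963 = 7586.26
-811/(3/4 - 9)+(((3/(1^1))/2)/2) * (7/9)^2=117323/1188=98.76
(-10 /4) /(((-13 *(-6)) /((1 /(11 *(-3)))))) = 5 /5148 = 0.00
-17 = -17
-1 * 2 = -2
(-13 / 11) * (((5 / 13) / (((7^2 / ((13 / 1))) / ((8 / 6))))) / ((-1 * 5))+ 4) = -7592 / 1617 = -4.70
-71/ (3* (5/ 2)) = -142/ 15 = -9.47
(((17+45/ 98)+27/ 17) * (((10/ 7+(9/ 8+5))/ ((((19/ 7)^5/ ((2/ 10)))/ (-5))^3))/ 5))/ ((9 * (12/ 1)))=-20643601637218651/ 247755993127556708239680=-0.00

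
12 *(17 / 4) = 51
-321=-321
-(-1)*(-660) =-660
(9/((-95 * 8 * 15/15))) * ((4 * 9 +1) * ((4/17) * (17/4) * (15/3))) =-333/152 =-2.19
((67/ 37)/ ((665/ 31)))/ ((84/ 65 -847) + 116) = -27001/ 233407951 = -0.00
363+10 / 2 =368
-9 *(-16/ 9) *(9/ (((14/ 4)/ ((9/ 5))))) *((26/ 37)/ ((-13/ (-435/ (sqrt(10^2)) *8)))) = 1804032/ 1295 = 1393.07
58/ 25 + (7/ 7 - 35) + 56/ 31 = -29.87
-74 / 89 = -0.83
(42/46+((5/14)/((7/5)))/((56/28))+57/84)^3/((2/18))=523669921875/11451483064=45.73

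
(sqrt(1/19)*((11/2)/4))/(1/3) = 33*sqrt(19)/152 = 0.95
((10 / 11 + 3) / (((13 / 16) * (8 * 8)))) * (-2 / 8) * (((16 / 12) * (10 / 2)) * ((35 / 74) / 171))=-7525 / 21714264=-0.00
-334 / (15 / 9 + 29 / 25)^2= -939375 / 22472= -41.80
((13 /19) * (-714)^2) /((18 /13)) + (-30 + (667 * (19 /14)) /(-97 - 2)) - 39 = 6631917515 /26334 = 251838.59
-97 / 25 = -3.88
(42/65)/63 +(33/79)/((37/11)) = 76631/569985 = 0.13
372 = 372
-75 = -75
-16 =-16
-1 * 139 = -139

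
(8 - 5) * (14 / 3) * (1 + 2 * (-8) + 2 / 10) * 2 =-2072 / 5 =-414.40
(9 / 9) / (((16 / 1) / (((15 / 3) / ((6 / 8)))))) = 5 / 12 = 0.42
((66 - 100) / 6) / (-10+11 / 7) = 0.67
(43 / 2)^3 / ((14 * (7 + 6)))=79507 / 1456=54.61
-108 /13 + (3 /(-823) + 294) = 3056583 /10699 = 285.69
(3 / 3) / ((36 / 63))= 7 / 4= 1.75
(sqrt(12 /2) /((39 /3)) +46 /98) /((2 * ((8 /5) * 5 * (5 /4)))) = sqrt(6) /260 +23 /980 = 0.03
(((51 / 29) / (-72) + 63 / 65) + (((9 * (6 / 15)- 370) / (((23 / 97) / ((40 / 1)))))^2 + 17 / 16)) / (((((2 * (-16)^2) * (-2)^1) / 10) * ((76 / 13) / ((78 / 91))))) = -182863477025081029 / 33429143552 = -5470181.33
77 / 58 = 1.33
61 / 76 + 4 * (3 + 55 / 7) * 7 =23165 / 76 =304.80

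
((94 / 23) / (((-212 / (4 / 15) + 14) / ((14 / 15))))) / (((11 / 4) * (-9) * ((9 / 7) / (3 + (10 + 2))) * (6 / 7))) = 128968 / 48015099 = 0.00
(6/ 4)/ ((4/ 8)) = 3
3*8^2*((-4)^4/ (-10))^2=3145728/ 25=125829.12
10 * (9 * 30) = 2700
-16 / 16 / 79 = -1 / 79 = -0.01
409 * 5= 2045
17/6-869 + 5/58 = -75349/87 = -866.08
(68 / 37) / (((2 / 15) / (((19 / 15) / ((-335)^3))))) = -646 / 1391028875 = -0.00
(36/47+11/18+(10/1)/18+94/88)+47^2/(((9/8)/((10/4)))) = 4911.89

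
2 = 2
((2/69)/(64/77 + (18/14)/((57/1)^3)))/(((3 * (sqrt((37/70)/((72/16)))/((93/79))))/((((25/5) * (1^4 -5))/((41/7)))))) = -0.14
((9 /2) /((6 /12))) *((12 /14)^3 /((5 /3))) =5832 /1715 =3.40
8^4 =4096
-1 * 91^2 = -8281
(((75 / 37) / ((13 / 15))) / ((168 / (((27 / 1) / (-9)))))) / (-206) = 0.00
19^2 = 361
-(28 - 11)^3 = -4913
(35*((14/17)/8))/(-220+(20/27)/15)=-19845/1211488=-0.02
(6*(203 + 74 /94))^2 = 3302571024 /2209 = 1495052.52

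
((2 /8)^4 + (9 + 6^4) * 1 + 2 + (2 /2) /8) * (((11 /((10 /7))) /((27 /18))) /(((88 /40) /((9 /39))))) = 2342375 /3328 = 703.84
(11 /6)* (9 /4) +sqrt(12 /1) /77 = 2* sqrt(3) /77 +33 /8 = 4.17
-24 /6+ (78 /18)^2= 133 /9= 14.78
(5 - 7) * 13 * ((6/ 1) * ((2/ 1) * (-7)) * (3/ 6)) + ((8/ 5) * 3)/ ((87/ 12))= 1092.66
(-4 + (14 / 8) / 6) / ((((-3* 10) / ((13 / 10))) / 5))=1157 / 1440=0.80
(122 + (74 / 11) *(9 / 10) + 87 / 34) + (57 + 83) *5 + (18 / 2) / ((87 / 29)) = 1558857 / 1870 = 833.61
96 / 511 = 0.19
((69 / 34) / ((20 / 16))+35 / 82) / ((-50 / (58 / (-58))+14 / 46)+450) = 328693 / 80203790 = 0.00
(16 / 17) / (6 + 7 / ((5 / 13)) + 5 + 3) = 80 / 2737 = 0.03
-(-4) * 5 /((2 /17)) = 170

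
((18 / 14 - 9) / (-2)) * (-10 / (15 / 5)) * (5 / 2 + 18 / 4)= -90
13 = 13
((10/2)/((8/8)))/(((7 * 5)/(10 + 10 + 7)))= 27/7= 3.86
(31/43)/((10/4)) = 62/215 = 0.29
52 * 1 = 52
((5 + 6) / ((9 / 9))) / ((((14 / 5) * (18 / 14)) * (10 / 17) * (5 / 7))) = 1309 / 180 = 7.27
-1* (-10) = 10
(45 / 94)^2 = 2025 / 8836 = 0.23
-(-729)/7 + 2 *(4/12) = 2201/21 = 104.81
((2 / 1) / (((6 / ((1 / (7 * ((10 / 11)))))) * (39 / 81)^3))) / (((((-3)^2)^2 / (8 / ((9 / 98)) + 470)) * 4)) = 248193 / 307580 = 0.81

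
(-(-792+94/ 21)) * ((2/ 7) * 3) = 33076/ 49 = 675.02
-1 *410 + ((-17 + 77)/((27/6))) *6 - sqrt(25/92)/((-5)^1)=-330 + sqrt(23)/46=-329.90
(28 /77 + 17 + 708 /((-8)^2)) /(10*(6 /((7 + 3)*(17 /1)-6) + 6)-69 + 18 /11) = -205123 /50496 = -4.06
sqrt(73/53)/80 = sqrt(3869)/4240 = 0.01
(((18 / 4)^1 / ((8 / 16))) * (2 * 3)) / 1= 54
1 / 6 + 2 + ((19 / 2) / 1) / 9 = 29 / 9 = 3.22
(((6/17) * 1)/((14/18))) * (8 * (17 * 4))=1728/7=246.86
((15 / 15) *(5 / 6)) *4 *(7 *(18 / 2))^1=210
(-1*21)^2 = 441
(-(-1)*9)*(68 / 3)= 204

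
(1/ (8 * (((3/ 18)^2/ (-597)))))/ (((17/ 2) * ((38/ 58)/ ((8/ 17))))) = -1246536/ 5491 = -227.01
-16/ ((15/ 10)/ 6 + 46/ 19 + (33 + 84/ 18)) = -3648/ 9197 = -0.40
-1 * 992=-992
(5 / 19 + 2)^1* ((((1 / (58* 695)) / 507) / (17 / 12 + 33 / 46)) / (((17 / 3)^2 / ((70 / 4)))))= 62307 / 2203262492561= 0.00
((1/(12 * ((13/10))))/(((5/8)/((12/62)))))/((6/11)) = 44/1209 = 0.04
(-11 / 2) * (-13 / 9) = 7.94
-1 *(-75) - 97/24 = 1703/24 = 70.96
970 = 970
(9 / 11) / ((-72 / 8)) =-1 / 11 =-0.09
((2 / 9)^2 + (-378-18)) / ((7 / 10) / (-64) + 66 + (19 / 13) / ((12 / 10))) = -266839040 / 45292149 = -5.89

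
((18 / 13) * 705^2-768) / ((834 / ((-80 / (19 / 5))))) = -595764400 / 34333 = -17352.53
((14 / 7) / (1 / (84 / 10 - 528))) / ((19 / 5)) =-5196 / 19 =-273.47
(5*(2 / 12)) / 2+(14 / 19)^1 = 263 / 228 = 1.15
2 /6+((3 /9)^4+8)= 676 /81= 8.35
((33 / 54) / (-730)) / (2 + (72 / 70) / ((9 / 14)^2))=-11 / 58984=-0.00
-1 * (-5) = 5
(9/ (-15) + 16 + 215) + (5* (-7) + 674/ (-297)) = 286799/ 1485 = 193.13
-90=-90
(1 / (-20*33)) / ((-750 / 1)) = 0.00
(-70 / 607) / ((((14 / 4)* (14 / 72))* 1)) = -720 / 4249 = -0.17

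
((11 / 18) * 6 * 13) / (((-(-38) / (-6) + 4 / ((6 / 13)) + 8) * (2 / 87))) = 12441 / 62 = 200.66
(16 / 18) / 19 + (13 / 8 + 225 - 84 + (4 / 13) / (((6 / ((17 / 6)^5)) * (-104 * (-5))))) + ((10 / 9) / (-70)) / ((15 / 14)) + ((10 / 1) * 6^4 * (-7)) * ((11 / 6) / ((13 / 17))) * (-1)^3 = 217638.06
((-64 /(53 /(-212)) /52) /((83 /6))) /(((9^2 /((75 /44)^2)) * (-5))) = -1000 /391677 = -0.00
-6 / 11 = -0.55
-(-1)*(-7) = -7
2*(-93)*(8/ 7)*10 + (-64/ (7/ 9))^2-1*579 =199245/ 49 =4066.22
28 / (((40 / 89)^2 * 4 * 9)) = 55447 / 14400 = 3.85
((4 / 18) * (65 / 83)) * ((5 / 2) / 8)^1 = 325 / 5976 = 0.05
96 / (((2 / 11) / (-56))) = -29568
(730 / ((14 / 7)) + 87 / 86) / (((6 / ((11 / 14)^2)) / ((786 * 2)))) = 498941927 / 8428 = 59200.51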